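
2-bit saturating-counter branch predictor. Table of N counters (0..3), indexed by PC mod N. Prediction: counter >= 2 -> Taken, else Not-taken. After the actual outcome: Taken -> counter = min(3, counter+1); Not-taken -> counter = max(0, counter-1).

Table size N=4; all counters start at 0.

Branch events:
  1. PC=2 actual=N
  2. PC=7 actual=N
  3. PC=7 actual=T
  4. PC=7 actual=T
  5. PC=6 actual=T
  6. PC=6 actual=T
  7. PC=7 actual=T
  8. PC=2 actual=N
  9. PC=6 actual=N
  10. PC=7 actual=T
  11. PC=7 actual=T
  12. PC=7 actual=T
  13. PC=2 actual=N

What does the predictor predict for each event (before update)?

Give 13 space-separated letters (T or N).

Answer: N N N N N N T T N T T T N

Derivation:
Ev 1: PC=2 idx=2 pred=N actual=N -> ctr[2]=0
Ev 2: PC=7 idx=3 pred=N actual=N -> ctr[3]=0
Ev 3: PC=7 idx=3 pred=N actual=T -> ctr[3]=1
Ev 4: PC=7 idx=3 pred=N actual=T -> ctr[3]=2
Ev 5: PC=6 idx=2 pred=N actual=T -> ctr[2]=1
Ev 6: PC=6 idx=2 pred=N actual=T -> ctr[2]=2
Ev 7: PC=7 idx=3 pred=T actual=T -> ctr[3]=3
Ev 8: PC=2 idx=2 pred=T actual=N -> ctr[2]=1
Ev 9: PC=6 idx=2 pred=N actual=N -> ctr[2]=0
Ev 10: PC=7 idx=3 pred=T actual=T -> ctr[3]=3
Ev 11: PC=7 idx=3 pred=T actual=T -> ctr[3]=3
Ev 12: PC=7 idx=3 pred=T actual=T -> ctr[3]=3
Ev 13: PC=2 idx=2 pred=N actual=N -> ctr[2]=0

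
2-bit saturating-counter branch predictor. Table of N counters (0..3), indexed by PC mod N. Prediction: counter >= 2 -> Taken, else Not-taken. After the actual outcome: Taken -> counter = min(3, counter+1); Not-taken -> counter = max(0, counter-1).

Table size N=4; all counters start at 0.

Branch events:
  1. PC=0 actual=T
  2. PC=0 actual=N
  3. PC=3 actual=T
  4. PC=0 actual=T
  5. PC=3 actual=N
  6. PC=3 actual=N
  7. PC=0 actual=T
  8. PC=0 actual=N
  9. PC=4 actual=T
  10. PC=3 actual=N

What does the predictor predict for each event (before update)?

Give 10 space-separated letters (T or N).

Ev 1: PC=0 idx=0 pred=N actual=T -> ctr[0]=1
Ev 2: PC=0 idx=0 pred=N actual=N -> ctr[0]=0
Ev 3: PC=3 idx=3 pred=N actual=T -> ctr[3]=1
Ev 4: PC=0 idx=0 pred=N actual=T -> ctr[0]=1
Ev 5: PC=3 idx=3 pred=N actual=N -> ctr[3]=0
Ev 6: PC=3 idx=3 pred=N actual=N -> ctr[3]=0
Ev 7: PC=0 idx=0 pred=N actual=T -> ctr[0]=2
Ev 8: PC=0 idx=0 pred=T actual=N -> ctr[0]=1
Ev 9: PC=4 idx=0 pred=N actual=T -> ctr[0]=2
Ev 10: PC=3 idx=3 pred=N actual=N -> ctr[3]=0

Answer: N N N N N N N T N N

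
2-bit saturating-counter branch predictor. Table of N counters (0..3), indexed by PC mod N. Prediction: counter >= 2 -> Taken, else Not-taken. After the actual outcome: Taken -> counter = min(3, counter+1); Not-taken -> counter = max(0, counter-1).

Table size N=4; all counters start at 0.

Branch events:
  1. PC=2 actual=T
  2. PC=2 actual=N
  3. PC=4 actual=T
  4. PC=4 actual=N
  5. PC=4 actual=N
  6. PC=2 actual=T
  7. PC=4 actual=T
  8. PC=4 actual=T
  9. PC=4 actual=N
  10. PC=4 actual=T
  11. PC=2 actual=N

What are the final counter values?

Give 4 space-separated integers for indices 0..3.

Answer: 2 0 0 0

Derivation:
Ev 1: PC=2 idx=2 pred=N actual=T -> ctr[2]=1
Ev 2: PC=2 idx=2 pred=N actual=N -> ctr[2]=0
Ev 3: PC=4 idx=0 pred=N actual=T -> ctr[0]=1
Ev 4: PC=4 idx=0 pred=N actual=N -> ctr[0]=0
Ev 5: PC=4 idx=0 pred=N actual=N -> ctr[0]=0
Ev 6: PC=2 idx=2 pred=N actual=T -> ctr[2]=1
Ev 7: PC=4 idx=0 pred=N actual=T -> ctr[0]=1
Ev 8: PC=4 idx=0 pred=N actual=T -> ctr[0]=2
Ev 9: PC=4 idx=0 pred=T actual=N -> ctr[0]=1
Ev 10: PC=4 idx=0 pred=N actual=T -> ctr[0]=2
Ev 11: PC=2 idx=2 pred=N actual=N -> ctr[2]=0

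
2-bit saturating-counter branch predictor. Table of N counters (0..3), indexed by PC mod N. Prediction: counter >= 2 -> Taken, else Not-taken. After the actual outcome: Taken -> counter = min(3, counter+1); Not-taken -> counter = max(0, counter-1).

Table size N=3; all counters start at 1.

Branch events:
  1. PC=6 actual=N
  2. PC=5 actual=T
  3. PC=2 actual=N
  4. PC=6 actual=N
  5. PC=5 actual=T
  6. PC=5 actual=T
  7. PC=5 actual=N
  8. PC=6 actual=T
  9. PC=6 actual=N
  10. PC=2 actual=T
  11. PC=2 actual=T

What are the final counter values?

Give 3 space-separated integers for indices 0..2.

Ev 1: PC=6 idx=0 pred=N actual=N -> ctr[0]=0
Ev 2: PC=5 idx=2 pred=N actual=T -> ctr[2]=2
Ev 3: PC=2 idx=2 pred=T actual=N -> ctr[2]=1
Ev 4: PC=6 idx=0 pred=N actual=N -> ctr[0]=0
Ev 5: PC=5 idx=2 pred=N actual=T -> ctr[2]=2
Ev 6: PC=5 idx=2 pred=T actual=T -> ctr[2]=3
Ev 7: PC=5 idx=2 pred=T actual=N -> ctr[2]=2
Ev 8: PC=6 idx=0 pred=N actual=T -> ctr[0]=1
Ev 9: PC=6 idx=0 pred=N actual=N -> ctr[0]=0
Ev 10: PC=2 idx=2 pred=T actual=T -> ctr[2]=3
Ev 11: PC=2 idx=2 pred=T actual=T -> ctr[2]=3

Answer: 0 1 3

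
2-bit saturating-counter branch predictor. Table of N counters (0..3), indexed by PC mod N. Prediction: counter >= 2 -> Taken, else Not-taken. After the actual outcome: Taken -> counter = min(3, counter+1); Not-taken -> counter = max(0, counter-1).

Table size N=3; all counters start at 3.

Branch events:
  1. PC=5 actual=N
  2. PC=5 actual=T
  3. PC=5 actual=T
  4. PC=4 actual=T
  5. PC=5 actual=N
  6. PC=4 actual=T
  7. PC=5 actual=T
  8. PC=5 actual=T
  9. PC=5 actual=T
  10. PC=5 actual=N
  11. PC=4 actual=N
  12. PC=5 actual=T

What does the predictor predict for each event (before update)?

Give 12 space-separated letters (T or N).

Ev 1: PC=5 idx=2 pred=T actual=N -> ctr[2]=2
Ev 2: PC=5 idx=2 pred=T actual=T -> ctr[2]=3
Ev 3: PC=5 idx=2 pred=T actual=T -> ctr[2]=3
Ev 4: PC=4 idx=1 pred=T actual=T -> ctr[1]=3
Ev 5: PC=5 idx=2 pred=T actual=N -> ctr[2]=2
Ev 6: PC=4 idx=1 pred=T actual=T -> ctr[1]=3
Ev 7: PC=5 idx=2 pred=T actual=T -> ctr[2]=3
Ev 8: PC=5 idx=2 pred=T actual=T -> ctr[2]=3
Ev 9: PC=5 idx=2 pred=T actual=T -> ctr[2]=3
Ev 10: PC=5 idx=2 pred=T actual=N -> ctr[2]=2
Ev 11: PC=4 idx=1 pred=T actual=N -> ctr[1]=2
Ev 12: PC=5 idx=2 pred=T actual=T -> ctr[2]=3

Answer: T T T T T T T T T T T T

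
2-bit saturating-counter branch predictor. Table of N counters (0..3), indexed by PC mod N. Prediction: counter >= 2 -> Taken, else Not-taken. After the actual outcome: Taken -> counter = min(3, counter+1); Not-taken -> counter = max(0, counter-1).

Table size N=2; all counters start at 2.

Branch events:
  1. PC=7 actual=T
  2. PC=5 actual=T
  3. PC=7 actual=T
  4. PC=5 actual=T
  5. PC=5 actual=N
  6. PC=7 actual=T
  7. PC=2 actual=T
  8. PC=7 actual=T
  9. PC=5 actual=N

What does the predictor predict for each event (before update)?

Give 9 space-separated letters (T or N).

Answer: T T T T T T T T T

Derivation:
Ev 1: PC=7 idx=1 pred=T actual=T -> ctr[1]=3
Ev 2: PC=5 idx=1 pred=T actual=T -> ctr[1]=3
Ev 3: PC=7 idx=1 pred=T actual=T -> ctr[1]=3
Ev 4: PC=5 idx=1 pred=T actual=T -> ctr[1]=3
Ev 5: PC=5 idx=1 pred=T actual=N -> ctr[1]=2
Ev 6: PC=7 idx=1 pred=T actual=T -> ctr[1]=3
Ev 7: PC=2 idx=0 pred=T actual=T -> ctr[0]=3
Ev 8: PC=7 idx=1 pred=T actual=T -> ctr[1]=3
Ev 9: PC=5 idx=1 pred=T actual=N -> ctr[1]=2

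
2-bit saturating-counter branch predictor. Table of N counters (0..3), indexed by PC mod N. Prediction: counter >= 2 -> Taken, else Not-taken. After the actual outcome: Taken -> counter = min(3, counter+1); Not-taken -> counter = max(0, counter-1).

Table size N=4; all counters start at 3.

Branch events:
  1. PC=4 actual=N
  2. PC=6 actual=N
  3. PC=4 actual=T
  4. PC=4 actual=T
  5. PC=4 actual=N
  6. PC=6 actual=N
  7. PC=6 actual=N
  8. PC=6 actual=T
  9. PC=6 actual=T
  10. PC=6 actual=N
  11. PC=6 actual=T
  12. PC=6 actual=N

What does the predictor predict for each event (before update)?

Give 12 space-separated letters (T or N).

Ev 1: PC=4 idx=0 pred=T actual=N -> ctr[0]=2
Ev 2: PC=6 idx=2 pred=T actual=N -> ctr[2]=2
Ev 3: PC=4 idx=0 pred=T actual=T -> ctr[0]=3
Ev 4: PC=4 idx=0 pred=T actual=T -> ctr[0]=3
Ev 5: PC=4 idx=0 pred=T actual=N -> ctr[0]=2
Ev 6: PC=6 idx=2 pred=T actual=N -> ctr[2]=1
Ev 7: PC=6 idx=2 pred=N actual=N -> ctr[2]=0
Ev 8: PC=6 idx=2 pred=N actual=T -> ctr[2]=1
Ev 9: PC=6 idx=2 pred=N actual=T -> ctr[2]=2
Ev 10: PC=6 idx=2 pred=T actual=N -> ctr[2]=1
Ev 11: PC=6 idx=2 pred=N actual=T -> ctr[2]=2
Ev 12: PC=6 idx=2 pred=T actual=N -> ctr[2]=1

Answer: T T T T T T N N N T N T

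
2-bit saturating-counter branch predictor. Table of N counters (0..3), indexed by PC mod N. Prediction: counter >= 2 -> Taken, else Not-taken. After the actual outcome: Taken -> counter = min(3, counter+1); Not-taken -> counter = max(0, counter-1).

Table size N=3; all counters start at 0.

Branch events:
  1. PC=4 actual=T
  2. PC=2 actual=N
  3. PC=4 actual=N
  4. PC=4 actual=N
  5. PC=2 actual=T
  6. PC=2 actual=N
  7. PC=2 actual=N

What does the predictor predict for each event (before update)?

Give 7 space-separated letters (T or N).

Answer: N N N N N N N

Derivation:
Ev 1: PC=4 idx=1 pred=N actual=T -> ctr[1]=1
Ev 2: PC=2 idx=2 pred=N actual=N -> ctr[2]=0
Ev 3: PC=4 idx=1 pred=N actual=N -> ctr[1]=0
Ev 4: PC=4 idx=1 pred=N actual=N -> ctr[1]=0
Ev 5: PC=2 idx=2 pred=N actual=T -> ctr[2]=1
Ev 6: PC=2 idx=2 pred=N actual=N -> ctr[2]=0
Ev 7: PC=2 idx=2 pred=N actual=N -> ctr[2]=0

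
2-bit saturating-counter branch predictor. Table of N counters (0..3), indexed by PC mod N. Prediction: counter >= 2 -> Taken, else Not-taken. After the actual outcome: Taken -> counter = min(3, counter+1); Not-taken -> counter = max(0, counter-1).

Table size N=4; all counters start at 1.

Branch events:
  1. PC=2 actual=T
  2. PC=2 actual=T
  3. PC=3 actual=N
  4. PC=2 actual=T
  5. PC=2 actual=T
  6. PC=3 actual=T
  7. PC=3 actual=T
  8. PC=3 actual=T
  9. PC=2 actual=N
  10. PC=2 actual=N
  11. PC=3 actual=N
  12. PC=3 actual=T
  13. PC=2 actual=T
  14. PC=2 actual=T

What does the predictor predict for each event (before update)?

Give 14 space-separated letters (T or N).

Ev 1: PC=2 idx=2 pred=N actual=T -> ctr[2]=2
Ev 2: PC=2 idx=2 pred=T actual=T -> ctr[2]=3
Ev 3: PC=3 idx=3 pred=N actual=N -> ctr[3]=0
Ev 4: PC=2 idx=2 pred=T actual=T -> ctr[2]=3
Ev 5: PC=2 idx=2 pred=T actual=T -> ctr[2]=3
Ev 6: PC=3 idx=3 pred=N actual=T -> ctr[3]=1
Ev 7: PC=3 idx=3 pred=N actual=T -> ctr[3]=2
Ev 8: PC=3 idx=3 pred=T actual=T -> ctr[3]=3
Ev 9: PC=2 idx=2 pred=T actual=N -> ctr[2]=2
Ev 10: PC=2 idx=2 pred=T actual=N -> ctr[2]=1
Ev 11: PC=3 idx=3 pred=T actual=N -> ctr[3]=2
Ev 12: PC=3 idx=3 pred=T actual=T -> ctr[3]=3
Ev 13: PC=2 idx=2 pred=N actual=T -> ctr[2]=2
Ev 14: PC=2 idx=2 pred=T actual=T -> ctr[2]=3

Answer: N T N T T N N T T T T T N T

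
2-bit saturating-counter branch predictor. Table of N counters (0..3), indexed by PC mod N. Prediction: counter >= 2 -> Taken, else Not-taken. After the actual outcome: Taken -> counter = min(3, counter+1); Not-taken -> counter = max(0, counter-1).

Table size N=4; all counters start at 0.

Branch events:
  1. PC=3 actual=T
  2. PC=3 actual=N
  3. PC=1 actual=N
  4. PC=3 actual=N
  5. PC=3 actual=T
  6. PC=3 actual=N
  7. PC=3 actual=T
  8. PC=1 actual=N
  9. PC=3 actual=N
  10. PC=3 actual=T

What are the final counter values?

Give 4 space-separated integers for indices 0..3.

Ev 1: PC=3 idx=3 pred=N actual=T -> ctr[3]=1
Ev 2: PC=3 idx=3 pred=N actual=N -> ctr[3]=0
Ev 3: PC=1 idx=1 pred=N actual=N -> ctr[1]=0
Ev 4: PC=3 idx=3 pred=N actual=N -> ctr[3]=0
Ev 5: PC=3 idx=3 pred=N actual=T -> ctr[3]=1
Ev 6: PC=3 idx=3 pred=N actual=N -> ctr[3]=0
Ev 7: PC=3 idx=3 pred=N actual=T -> ctr[3]=1
Ev 8: PC=1 idx=1 pred=N actual=N -> ctr[1]=0
Ev 9: PC=3 idx=3 pred=N actual=N -> ctr[3]=0
Ev 10: PC=3 idx=3 pred=N actual=T -> ctr[3]=1

Answer: 0 0 0 1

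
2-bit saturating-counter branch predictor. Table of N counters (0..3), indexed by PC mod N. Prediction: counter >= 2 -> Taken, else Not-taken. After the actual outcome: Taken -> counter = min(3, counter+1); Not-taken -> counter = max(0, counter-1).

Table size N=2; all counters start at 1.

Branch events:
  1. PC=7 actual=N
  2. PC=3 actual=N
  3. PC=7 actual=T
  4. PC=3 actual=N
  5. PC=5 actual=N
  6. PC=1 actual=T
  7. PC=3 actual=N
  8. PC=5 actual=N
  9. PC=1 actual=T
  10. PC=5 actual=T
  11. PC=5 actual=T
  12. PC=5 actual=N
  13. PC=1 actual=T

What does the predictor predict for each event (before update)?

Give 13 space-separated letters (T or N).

Ev 1: PC=7 idx=1 pred=N actual=N -> ctr[1]=0
Ev 2: PC=3 idx=1 pred=N actual=N -> ctr[1]=0
Ev 3: PC=7 idx=1 pred=N actual=T -> ctr[1]=1
Ev 4: PC=3 idx=1 pred=N actual=N -> ctr[1]=0
Ev 5: PC=5 idx=1 pred=N actual=N -> ctr[1]=0
Ev 6: PC=1 idx=1 pred=N actual=T -> ctr[1]=1
Ev 7: PC=3 idx=1 pred=N actual=N -> ctr[1]=0
Ev 8: PC=5 idx=1 pred=N actual=N -> ctr[1]=0
Ev 9: PC=1 idx=1 pred=N actual=T -> ctr[1]=1
Ev 10: PC=5 idx=1 pred=N actual=T -> ctr[1]=2
Ev 11: PC=5 idx=1 pred=T actual=T -> ctr[1]=3
Ev 12: PC=5 idx=1 pred=T actual=N -> ctr[1]=2
Ev 13: PC=1 idx=1 pred=T actual=T -> ctr[1]=3

Answer: N N N N N N N N N N T T T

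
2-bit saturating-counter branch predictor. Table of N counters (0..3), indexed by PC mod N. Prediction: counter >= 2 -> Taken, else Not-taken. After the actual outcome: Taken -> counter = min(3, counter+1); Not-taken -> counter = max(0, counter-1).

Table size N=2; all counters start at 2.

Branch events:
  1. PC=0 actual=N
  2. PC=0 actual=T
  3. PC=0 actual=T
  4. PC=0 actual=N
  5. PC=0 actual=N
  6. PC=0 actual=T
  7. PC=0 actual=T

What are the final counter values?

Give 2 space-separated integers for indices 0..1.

Answer: 3 2

Derivation:
Ev 1: PC=0 idx=0 pred=T actual=N -> ctr[0]=1
Ev 2: PC=0 idx=0 pred=N actual=T -> ctr[0]=2
Ev 3: PC=0 idx=0 pred=T actual=T -> ctr[0]=3
Ev 4: PC=0 idx=0 pred=T actual=N -> ctr[0]=2
Ev 5: PC=0 idx=0 pred=T actual=N -> ctr[0]=1
Ev 6: PC=0 idx=0 pred=N actual=T -> ctr[0]=2
Ev 7: PC=0 idx=0 pred=T actual=T -> ctr[0]=3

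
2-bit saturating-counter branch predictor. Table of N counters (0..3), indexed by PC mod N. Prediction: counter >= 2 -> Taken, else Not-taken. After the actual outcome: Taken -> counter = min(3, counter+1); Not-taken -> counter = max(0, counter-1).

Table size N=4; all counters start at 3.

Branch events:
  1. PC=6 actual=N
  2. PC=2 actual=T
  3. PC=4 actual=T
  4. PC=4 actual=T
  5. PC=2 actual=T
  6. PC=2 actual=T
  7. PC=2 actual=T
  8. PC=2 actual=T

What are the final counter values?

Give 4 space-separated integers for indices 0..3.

Ev 1: PC=6 idx=2 pred=T actual=N -> ctr[2]=2
Ev 2: PC=2 idx=2 pred=T actual=T -> ctr[2]=3
Ev 3: PC=4 idx=0 pred=T actual=T -> ctr[0]=3
Ev 4: PC=4 idx=0 pred=T actual=T -> ctr[0]=3
Ev 5: PC=2 idx=2 pred=T actual=T -> ctr[2]=3
Ev 6: PC=2 idx=2 pred=T actual=T -> ctr[2]=3
Ev 7: PC=2 idx=2 pred=T actual=T -> ctr[2]=3
Ev 8: PC=2 idx=2 pred=T actual=T -> ctr[2]=3

Answer: 3 3 3 3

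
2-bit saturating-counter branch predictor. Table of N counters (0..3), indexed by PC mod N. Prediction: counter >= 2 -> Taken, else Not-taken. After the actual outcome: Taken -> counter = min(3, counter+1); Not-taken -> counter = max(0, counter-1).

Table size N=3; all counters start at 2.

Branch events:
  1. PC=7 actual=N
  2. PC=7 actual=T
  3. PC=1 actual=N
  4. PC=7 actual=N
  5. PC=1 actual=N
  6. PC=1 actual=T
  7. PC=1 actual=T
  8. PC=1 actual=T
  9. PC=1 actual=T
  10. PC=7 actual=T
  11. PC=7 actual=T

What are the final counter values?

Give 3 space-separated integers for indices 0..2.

Answer: 2 3 2

Derivation:
Ev 1: PC=7 idx=1 pred=T actual=N -> ctr[1]=1
Ev 2: PC=7 idx=1 pred=N actual=T -> ctr[1]=2
Ev 3: PC=1 idx=1 pred=T actual=N -> ctr[1]=1
Ev 4: PC=7 idx=1 pred=N actual=N -> ctr[1]=0
Ev 5: PC=1 idx=1 pred=N actual=N -> ctr[1]=0
Ev 6: PC=1 idx=1 pred=N actual=T -> ctr[1]=1
Ev 7: PC=1 idx=1 pred=N actual=T -> ctr[1]=2
Ev 8: PC=1 idx=1 pred=T actual=T -> ctr[1]=3
Ev 9: PC=1 idx=1 pred=T actual=T -> ctr[1]=3
Ev 10: PC=7 idx=1 pred=T actual=T -> ctr[1]=3
Ev 11: PC=7 idx=1 pred=T actual=T -> ctr[1]=3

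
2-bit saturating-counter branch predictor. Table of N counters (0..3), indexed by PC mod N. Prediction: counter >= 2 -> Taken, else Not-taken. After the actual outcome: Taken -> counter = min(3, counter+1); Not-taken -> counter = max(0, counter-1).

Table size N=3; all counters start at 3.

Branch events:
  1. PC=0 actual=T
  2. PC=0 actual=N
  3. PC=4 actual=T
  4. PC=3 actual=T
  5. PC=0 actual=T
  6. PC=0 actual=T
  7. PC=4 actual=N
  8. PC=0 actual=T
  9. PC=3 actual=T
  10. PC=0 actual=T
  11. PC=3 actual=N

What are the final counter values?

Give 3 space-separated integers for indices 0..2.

Answer: 2 2 3

Derivation:
Ev 1: PC=0 idx=0 pred=T actual=T -> ctr[0]=3
Ev 2: PC=0 idx=0 pred=T actual=N -> ctr[0]=2
Ev 3: PC=4 idx=1 pred=T actual=T -> ctr[1]=3
Ev 4: PC=3 idx=0 pred=T actual=T -> ctr[0]=3
Ev 5: PC=0 idx=0 pred=T actual=T -> ctr[0]=3
Ev 6: PC=0 idx=0 pred=T actual=T -> ctr[0]=3
Ev 7: PC=4 idx=1 pred=T actual=N -> ctr[1]=2
Ev 8: PC=0 idx=0 pred=T actual=T -> ctr[0]=3
Ev 9: PC=3 idx=0 pred=T actual=T -> ctr[0]=3
Ev 10: PC=0 idx=0 pred=T actual=T -> ctr[0]=3
Ev 11: PC=3 idx=0 pred=T actual=N -> ctr[0]=2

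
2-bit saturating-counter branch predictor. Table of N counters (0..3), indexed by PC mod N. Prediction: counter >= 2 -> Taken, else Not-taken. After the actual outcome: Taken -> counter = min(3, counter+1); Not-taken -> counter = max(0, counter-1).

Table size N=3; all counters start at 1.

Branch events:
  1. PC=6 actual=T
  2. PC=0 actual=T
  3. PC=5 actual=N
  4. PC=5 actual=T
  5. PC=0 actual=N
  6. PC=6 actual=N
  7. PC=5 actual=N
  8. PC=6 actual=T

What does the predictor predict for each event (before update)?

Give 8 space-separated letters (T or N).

Ev 1: PC=6 idx=0 pred=N actual=T -> ctr[0]=2
Ev 2: PC=0 idx=0 pred=T actual=T -> ctr[0]=3
Ev 3: PC=5 idx=2 pred=N actual=N -> ctr[2]=0
Ev 4: PC=5 idx=2 pred=N actual=T -> ctr[2]=1
Ev 5: PC=0 idx=0 pred=T actual=N -> ctr[0]=2
Ev 6: PC=6 idx=0 pred=T actual=N -> ctr[0]=1
Ev 7: PC=5 idx=2 pred=N actual=N -> ctr[2]=0
Ev 8: PC=6 idx=0 pred=N actual=T -> ctr[0]=2

Answer: N T N N T T N N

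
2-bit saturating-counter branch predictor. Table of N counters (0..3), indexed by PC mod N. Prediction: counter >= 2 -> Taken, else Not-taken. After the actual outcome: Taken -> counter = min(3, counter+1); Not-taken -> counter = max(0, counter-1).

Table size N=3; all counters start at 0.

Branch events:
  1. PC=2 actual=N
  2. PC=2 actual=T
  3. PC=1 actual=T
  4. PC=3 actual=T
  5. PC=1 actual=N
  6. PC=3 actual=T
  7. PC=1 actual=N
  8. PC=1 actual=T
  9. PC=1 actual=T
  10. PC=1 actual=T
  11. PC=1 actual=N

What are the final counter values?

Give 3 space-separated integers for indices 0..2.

Ev 1: PC=2 idx=2 pred=N actual=N -> ctr[2]=0
Ev 2: PC=2 idx=2 pred=N actual=T -> ctr[2]=1
Ev 3: PC=1 idx=1 pred=N actual=T -> ctr[1]=1
Ev 4: PC=3 idx=0 pred=N actual=T -> ctr[0]=1
Ev 5: PC=1 idx=1 pred=N actual=N -> ctr[1]=0
Ev 6: PC=3 idx=0 pred=N actual=T -> ctr[0]=2
Ev 7: PC=1 idx=1 pred=N actual=N -> ctr[1]=0
Ev 8: PC=1 idx=1 pred=N actual=T -> ctr[1]=1
Ev 9: PC=1 idx=1 pred=N actual=T -> ctr[1]=2
Ev 10: PC=1 idx=1 pred=T actual=T -> ctr[1]=3
Ev 11: PC=1 idx=1 pred=T actual=N -> ctr[1]=2

Answer: 2 2 1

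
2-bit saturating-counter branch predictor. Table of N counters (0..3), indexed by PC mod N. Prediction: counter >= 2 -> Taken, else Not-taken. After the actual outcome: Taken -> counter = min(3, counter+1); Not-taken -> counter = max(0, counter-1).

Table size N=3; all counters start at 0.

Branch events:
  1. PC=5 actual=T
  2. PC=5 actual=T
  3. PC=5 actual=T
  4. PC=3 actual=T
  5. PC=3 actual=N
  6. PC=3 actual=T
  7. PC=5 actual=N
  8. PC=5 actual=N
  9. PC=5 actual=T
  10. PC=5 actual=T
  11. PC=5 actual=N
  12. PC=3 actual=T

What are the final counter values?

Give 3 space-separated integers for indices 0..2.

Ev 1: PC=5 idx=2 pred=N actual=T -> ctr[2]=1
Ev 2: PC=5 idx=2 pred=N actual=T -> ctr[2]=2
Ev 3: PC=5 idx=2 pred=T actual=T -> ctr[2]=3
Ev 4: PC=3 idx=0 pred=N actual=T -> ctr[0]=1
Ev 5: PC=3 idx=0 pred=N actual=N -> ctr[0]=0
Ev 6: PC=3 idx=0 pred=N actual=T -> ctr[0]=1
Ev 7: PC=5 idx=2 pred=T actual=N -> ctr[2]=2
Ev 8: PC=5 idx=2 pred=T actual=N -> ctr[2]=1
Ev 9: PC=5 idx=2 pred=N actual=T -> ctr[2]=2
Ev 10: PC=5 idx=2 pred=T actual=T -> ctr[2]=3
Ev 11: PC=5 idx=2 pred=T actual=N -> ctr[2]=2
Ev 12: PC=3 idx=0 pred=N actual=T -> ctr[0]=2

Answer: 2 0 2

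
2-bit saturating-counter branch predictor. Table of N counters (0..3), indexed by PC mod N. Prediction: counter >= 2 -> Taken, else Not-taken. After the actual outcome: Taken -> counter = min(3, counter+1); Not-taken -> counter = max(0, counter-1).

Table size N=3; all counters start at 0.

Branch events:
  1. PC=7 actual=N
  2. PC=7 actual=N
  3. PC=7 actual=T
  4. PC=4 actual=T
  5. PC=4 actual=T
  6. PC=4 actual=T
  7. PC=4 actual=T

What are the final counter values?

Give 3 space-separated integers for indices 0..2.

Answer: 0 3 0

Derivation:
Ev 1: PC=7 idx=1 pred=N actual=N -> ctr[1]=0
Ev 2: PC=7 idx=1 pred=N actual=N -> ctr[1]=0
Ev 3: PC=7 idx=1 pred=N actual=T -> ctr[1]=1
Ev 4: PC=4 idx=1 pred=N actual=T -> ctr[1]=2
Ev 5: PC=4 idx=1 pred=T actual=T -> ctr[1]=3
Ev 6: PC=4 idx=1 pred=T actual=T -> ctr[1]=3
Ev 7: PC=4 idx=1 pred=T actual=T -> ctr[1]=3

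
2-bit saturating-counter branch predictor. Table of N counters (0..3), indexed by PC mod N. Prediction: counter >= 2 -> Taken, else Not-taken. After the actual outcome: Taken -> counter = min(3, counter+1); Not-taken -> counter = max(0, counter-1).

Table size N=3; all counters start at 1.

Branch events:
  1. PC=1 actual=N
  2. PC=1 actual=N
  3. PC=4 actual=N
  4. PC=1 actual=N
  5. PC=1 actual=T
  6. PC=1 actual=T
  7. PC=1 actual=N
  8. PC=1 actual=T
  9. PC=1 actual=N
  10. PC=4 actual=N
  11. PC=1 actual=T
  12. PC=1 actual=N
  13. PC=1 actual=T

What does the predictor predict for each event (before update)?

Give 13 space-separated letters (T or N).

Ev 1: PC=1 idx=1 pred=N actual=N -> ctr[1]=0
Ev 2: PC=1 idx=1 pred=N actual=N -> ctr[1]=0
Ev 3: PC=4 idx=1 pred=N actual=N -> ctr[1]=0
Ev 4: PC=1 idx=1 pred=N actual=N -> ctr[1]=0
Ev 5: PC=1 idx=1 pred=N actual=T -> ctr[1]=1
Ev 6: PC=1 idx=1 pred=N actual=T -> ctr[1]=2
Ev 7: PC=1 idx=1 pred=T actual=N -> ctr[1]=1
Ev 8: PC=1 idx=1 pred=N actual=T -> ctr[1]=2
Ev 9: PC=1 idx=1 pred=T actual=N -> ctr[1]=1
Ev 10: PC=4 idx=1 pred=N actual=N -> ctr[1]=0
Ev 11: PC=1 idx=1 pred=N actual=T -> ctr[1]=1
Ev 12: PC=1 idx=1 pred=N actual=N -> ctr[1]=0
Ev 13: PC=1 idx=1 pred=N actual=T -> ctr[1]=1

Answer: N N N N N N T N T N N N N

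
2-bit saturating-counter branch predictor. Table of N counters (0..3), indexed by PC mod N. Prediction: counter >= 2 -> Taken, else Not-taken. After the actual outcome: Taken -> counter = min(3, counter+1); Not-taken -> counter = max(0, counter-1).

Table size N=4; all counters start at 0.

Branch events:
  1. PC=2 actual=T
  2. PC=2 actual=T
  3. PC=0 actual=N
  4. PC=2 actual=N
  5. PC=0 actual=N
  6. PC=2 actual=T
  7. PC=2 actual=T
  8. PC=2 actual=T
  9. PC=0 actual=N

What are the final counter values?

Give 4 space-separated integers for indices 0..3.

Answer: 0 0 3 0

Derivation:
Ev 1: PC=2 idx=2 pred=N actual=T -> ctr[2]=1
Ev 2: PC=2 idx=2 pred=N actual=T -> ctr[2]=2
Ev 3: PC=0 idx=0 pred=N actual=N -> ctr[0]=0
Ev 4: PC=2 idx=2 pred=T actual=N -> ctr[2]=1
Ev 5: PC=0 idx=0 pred=N actual=N -> ctr[0]=0
Ev 6: PC=2 idx=2 pred=N actual=T -> ctr[2]=2
Ev 7: PC=2 idx=2 pred=T actual=T -> ctr[2]=3
Ev 8: PC=2 idx=2 pred=T actual=T -> ctr[2]=3
Ev 9: PC=0 idx=0 pred=N actual=N -> ctr[0]=0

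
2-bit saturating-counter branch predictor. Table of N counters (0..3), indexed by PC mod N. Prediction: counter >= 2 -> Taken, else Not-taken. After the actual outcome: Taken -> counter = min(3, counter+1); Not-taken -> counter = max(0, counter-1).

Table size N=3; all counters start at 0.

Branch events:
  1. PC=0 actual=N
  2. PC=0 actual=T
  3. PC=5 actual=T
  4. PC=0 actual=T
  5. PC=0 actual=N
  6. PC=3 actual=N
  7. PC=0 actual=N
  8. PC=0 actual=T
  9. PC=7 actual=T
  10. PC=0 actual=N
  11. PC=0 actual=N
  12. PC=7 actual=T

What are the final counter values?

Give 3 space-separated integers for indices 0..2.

Ev 1: PC=0 idx=0 pred=N actual=N -> ctr[0]=0
Ev 2: PC=0 idx=0 pred=N actual=T -> ctr[0]=1
Ev 3: PC=5 idx=2 pred=N actual=T -> ctr[2]=1
Ev 4: PC=0 idx=0 pred=N actual=T -> ctr[0]=2
Ev 5: PC=0 idx=0 pred=T actual=N -> ctr[0]=1
Ev 6: PC=3 idx=0 pred=N actual=N -> ctr[0]=0
Ev 7: PC=0 idx=0 pred=N actual=N -> ctr[0]=0
Ev 8: PC=0 idx=0 pred=N actual=T -> ctr[0]=1
Ev 9: PC=7 idx=1 pred=N actual=T -> ctr[1]=1
Ev 10: PC=0 idx=0 pred=N actual=N -> ctr[0]=0
Ev 11: PC=0 idx=0 pred=N actual=N -> ctr[0]=0
Ev 12: PC=7 idx=1 pred=N actual=T -> ctr[1]=2

Answer: 0 2 1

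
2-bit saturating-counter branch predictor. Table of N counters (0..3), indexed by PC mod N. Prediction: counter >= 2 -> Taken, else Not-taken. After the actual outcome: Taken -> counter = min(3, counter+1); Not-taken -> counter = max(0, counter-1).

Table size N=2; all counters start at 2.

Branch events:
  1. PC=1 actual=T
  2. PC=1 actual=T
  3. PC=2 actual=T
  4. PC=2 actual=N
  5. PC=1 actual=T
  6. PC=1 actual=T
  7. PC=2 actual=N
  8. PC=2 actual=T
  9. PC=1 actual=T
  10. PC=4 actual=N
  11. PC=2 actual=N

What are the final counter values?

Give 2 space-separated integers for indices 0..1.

Answer: 0 3

Derivation:
Ev 1: PC=1 idx=1 pred=T actual=T -> ctr[1]=3
Ev 2: PC=1 idx=1 pred=T actual=T -> ctr[1]=3
Ev 3: PC=2 idx=0 pred=T actual=T -> ctr[0]=3
Ev 4: PC=2 idx=0 pred=T actual=N -> ctr[0]=2
Ev 5: PC=1 idx=1 pred=T actual=T -> ctr[1]=3
Ev 6: PC=1 idx=1 pred=T actual=T -> ctr[1]=3
Ev 7: PC=2 idx=0 pred=T actual=N -> ctr[0]=1
Ev 8: PC=2 idx=0 pred=N actual=T -> ctr[0]=2
Ev 9: PC=1 idx=1 pred=T actual=T -> ctr[1]=3
Ev 10: PC=4 idx=0 pred=T actual=N -> ctr[0]=1
Ev 11: PC=2 idx=0 pred=N actual=N -> ctr[0]=0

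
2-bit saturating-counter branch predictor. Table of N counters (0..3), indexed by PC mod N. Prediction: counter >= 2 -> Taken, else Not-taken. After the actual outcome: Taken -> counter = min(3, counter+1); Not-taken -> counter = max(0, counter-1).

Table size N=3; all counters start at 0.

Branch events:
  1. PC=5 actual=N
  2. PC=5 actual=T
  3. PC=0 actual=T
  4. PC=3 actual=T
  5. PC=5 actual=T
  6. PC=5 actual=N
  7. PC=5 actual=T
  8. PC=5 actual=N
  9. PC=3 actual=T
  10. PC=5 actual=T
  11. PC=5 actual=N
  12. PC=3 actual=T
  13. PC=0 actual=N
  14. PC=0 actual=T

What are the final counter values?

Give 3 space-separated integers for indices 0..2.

Answer: 3 0 1

Derivation:
Ev 1: PC=5 idx=2 pred=N actual=N -> ctr[2]=0
Ev 2: PC=5 idx=2 pred=N actual=T -> ctr[2]=1
Ev 3: PC=0 idx=0 pred=N actual=T -> ctr[0]=1
Ev 4: PC=3 idx=0 pred=N actual=T -> ctr[0]=2
Ev 5: PC=5 idx=2 pred=N actual=T -> ctr[2]=2
Ev 6: PC=5 idx=2 pred=T actual=N -> ctr[2]=1
Ev 7: PC=5 idx=2 pred=N actual=T -> ctr[2]=2
Ev 8: PC=5 idx=2 pred=T actual=N -> ctr[2]=1
Ev 9: PC=3 idx=0 pred=T actual=T -> ctr[0]=3
Ev 10: PC=5 idx=2 pred=N actual=T -> ctr[2]=2
Ev 11: PC=5 idx=2 pred=T actual=N -> ctr[2]=1
Ev 12: PC=3 idx=0 pred=T actual=T -> ctr[0]=3
Ev 13: PC=0 idx=0 pred=T actual=N -> ctr[0]=2
Ev 14: PC=0 idx=0 pred=T actual=T -> ctr[0]=3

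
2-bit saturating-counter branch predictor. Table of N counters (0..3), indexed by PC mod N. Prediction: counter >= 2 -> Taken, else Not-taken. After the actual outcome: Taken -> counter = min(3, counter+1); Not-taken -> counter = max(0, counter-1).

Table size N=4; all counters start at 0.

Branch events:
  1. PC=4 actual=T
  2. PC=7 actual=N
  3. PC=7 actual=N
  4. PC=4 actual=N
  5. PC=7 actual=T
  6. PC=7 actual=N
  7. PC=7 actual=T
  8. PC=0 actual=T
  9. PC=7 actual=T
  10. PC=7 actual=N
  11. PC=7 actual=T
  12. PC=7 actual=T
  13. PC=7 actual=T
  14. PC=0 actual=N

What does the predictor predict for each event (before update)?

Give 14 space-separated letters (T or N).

Answer: N N N N N N N N N T N T T N

Derivation:
Ev 1: PC=4 idx=0 pred=N actual=T -> ctr[0]=1
Ev 2: PC=7 idx=3 pred=N actual=N -> ctr[3]=0
Ev 3: PC=7 idx=3 pred=N actual=N -> ctr[3]=0
Ev 4: PC=4 idx=0 pred=N actual=N -> ctr[0]=0
Ev 5: PC=7 idx=3 pred=N actual=T -> ctr[3]=1
Ev 6: PC=7 idx=3 pred=N actual=N -> ctr[3]=0
Ev 7: PC=7 idx=3 pred=N actual=T -> ctr[3]=1
Ev 8: PC=0 idx=0 pred=N actual=T -> ctr[0]=1
Ev 9: PC=7 idx=3 pred=N actual=T -> ctr[3]=2
Ev 10: PC=7 idx=3 pred=T actual=N -> ctr[3]=1
Ev 11: PC=7 idx=3 pred=N actual=T -> ctr[3]=2
Ev 12: PC=7 idx=3 pred=T actual=T -> ctr[3]=3
Ev 13: PC=7 idx=3 pred=T actual=T -> ctr[3]=3
Ev 14: PC=0 idx=0 pred=N actual=N -> ctr[0]=0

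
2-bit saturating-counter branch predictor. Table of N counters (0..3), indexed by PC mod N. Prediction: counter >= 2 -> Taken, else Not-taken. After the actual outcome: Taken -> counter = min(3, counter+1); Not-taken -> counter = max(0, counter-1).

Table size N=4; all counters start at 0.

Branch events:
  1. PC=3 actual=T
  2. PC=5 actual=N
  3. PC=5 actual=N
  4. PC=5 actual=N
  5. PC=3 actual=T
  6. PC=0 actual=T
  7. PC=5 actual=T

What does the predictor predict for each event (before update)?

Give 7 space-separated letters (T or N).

Answer: N N N N N N N

Derivation:
Ev 1: PC=3 idx=3 pred=N actual=T -> ctr[3]=1
Ev 2: PC=5 idx=1 pred=N actual=N -> ctr[1]=0
Ev 3: PC=5 idx=1 pred=N actual=N -> ctr[1]=0
Ev 4: PC=5 idx=1 pred=N actual=N -> ctr[1]=0
Ev 5: PC=3 idx=3 pred=N actual=T -> ctr[3]=2
Ev 6: PC=0 idx=0 pred=N actual=T -> ctr[0]=1
Ev 7: PC=5 idx=1 pred=N actual=T -> ctr[1]=1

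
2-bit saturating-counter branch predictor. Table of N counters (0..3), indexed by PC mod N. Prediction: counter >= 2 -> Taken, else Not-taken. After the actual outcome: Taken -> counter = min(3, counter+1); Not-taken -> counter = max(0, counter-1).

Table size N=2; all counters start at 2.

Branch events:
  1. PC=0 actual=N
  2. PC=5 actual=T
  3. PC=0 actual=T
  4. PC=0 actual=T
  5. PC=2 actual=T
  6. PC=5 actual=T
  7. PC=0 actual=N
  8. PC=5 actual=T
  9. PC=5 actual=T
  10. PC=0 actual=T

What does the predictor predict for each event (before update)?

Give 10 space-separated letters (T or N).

Ev 1: PC=0 idx=0 pred=T actual=N -> ctr[0]=1
Ev 2: PC=5 idx=1 pred=T actual=T -> ctr[1]=3
Ev 3: PC=0 idx=0 pred=N actual=T -> ctr[0]=2
Ev 4: PC=0 idx=0 pred=T actual=T -> ctr[0]=3
Ev 5: PC=2 idx=0 pred=T actual=T -> ctr[0]=3
Ev 6: PC=5 idx=1 pred=T actual=T -> ctr[1]=3
Ev 7: PC=0 idx=0 pred=T actual=N -> ctr[0]=2
Ev 8: PC=5 idx=1 pred=T actual=T -> ctr[1]=3
Ev 9: PC=5 idx=1 pred=T actual=T -> ctr[1]=3
Ev 10: PC=0 idx=0 pred=T actual=T -> ctr[0]=3

Answer: T T N T T T T T T T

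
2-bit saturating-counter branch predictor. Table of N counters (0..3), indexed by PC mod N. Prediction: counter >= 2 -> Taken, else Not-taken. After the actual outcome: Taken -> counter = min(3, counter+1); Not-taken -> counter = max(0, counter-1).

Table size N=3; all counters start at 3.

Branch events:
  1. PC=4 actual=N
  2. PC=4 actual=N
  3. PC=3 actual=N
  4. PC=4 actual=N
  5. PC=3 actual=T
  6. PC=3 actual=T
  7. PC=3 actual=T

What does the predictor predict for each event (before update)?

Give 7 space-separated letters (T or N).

Answer: T T T N T T T

Derivation:
Ev 1: PC=4 idx=1 pred=T actual=N -> ctr[1]=2
Ev 2: PC=4 idx=1 pred=T actual=N -> ctr[1]=1
Ev 3: PC=3 idx=0 pred=T actual=N -> ctr[0]=2
Ev 4: PC=4 idx=1 pred=N actual=N -> ctr[1]=0
Ev 5: PC=3 idx=0 pred=T actual=T -> ctr[0]=3
Ev 6: PC=3 idx=0 pred=T actual=T -> ctr[0]=3
Ev 7: PC=3 idx=0 pred=T actual=T -> ctr[0]=3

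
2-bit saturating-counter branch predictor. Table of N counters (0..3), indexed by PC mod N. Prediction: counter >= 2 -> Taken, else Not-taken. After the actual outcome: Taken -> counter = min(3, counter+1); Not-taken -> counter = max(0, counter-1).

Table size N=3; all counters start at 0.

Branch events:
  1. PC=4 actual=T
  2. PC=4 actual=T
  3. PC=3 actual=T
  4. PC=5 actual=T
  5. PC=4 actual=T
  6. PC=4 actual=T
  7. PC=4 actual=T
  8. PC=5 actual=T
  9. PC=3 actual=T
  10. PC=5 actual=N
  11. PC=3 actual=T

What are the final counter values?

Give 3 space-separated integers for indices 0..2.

Answer: 3 3 1

Derivation:
Ev 1: PC=4 idx=1 pred=N actual=T -> ctr[1]=1
Ev 2: PC=4 idx=1 pred=N actual=T -> ctr[1]=2
Ev 3: PC=3 idx=0 pred=N actual=T -> ctr[0]=1
Ev 4: PC=5 idx=2 pred=N actual=T -> ctr[2]=1
Ev 5: PC=4 idx=1 pred=T actual=T -> ctr[1]=3
Ev 6: PC=4 idx=1 pred=T actual=T -> ctr[1]=3
Ev 7: PC=4 idx=1 pred=T actual=T -> ctr[1]=3
Ev 8: PC=5 idx=2 pred=N actual=T -> ctr[2]=2
Ev 9: PC=3 idx=0 pred=N actual=T -> ctr[0]=2
Ev 10: PC=5 idx=2 pred=T actual=N -> ctr[2]=1
Ev 11: PC=3 idx=0 pred=T actual=T -> ctr[0]=3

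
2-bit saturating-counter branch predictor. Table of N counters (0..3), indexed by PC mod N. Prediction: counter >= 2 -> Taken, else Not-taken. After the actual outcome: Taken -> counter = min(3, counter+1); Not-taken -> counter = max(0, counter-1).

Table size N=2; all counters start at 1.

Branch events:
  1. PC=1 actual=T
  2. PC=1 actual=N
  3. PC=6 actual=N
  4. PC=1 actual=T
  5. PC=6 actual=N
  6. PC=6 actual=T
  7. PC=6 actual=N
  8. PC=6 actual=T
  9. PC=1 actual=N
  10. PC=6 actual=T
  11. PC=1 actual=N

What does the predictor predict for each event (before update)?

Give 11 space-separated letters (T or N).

Answer: N T N N N N N N T N N

Derivation:
Ev 1: PC=1 idx=1 pred=N actual=T -> ctr[1]=2
Ev 2: PC=1 idx=1 pred=T actual=N -> ctr[1]=1
Ev 3: PC=6 idx=0 pred=N actual=N -> ctr[0]=0
Ev 4: PC=1 idx=1 pred=N actual=T -> ctr[1]=2
Ev 5: PC=6 idx=0 pred=N actual=N -> ctr[0]=0
Ev 6: PC=6 idx=0 pred=N actual=T -> ctr[0]=1
Ev 7: PC=6 idx=0 pred=N actual=N -> ctr[0]=0
Ev 8: PC=6 idx=0 pred=N actual=T -> ctr[0]=1
Ev 9: PC=1 idx=1 pred=T actual=N -> ctr[1]=1
Ev 10: PC=6 idx=0 pred=N actual=T -> ctr[0]=2
Ev 11: PC=1 idx=1 pred=N actual=N -> ctr[1]=0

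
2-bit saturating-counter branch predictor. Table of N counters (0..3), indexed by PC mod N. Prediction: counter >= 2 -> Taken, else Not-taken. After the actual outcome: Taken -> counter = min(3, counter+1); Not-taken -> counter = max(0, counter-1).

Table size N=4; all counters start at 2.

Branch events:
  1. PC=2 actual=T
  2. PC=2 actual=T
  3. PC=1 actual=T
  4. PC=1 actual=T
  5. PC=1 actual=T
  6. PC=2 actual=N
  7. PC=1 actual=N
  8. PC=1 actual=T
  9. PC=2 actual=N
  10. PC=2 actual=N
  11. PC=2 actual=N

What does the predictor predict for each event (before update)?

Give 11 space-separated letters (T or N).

Ev 1: PC=2 idx=2 pred=T actual=T -> ctr[2]=3
Ev 2: PC=2 idx=2 pred=T actual=T -> ctr[2]=3
Ev 3: PC=1 idx=1 pred=T actual=T -> ctr[1]=3
Ev 4: PC=1 idx=1 pred=T actual=T -> ctr[1]=3
Ev 5: PC=1 idx=1 pred=T actual=T -> ctr[1]=3
Ev 6: PC=2 idx=2 pred=T actual=N -> ctr[2]=2
Ev 7: PC=1 idx=1 pred=T actual=N -> ctr[1]=2
Ev 8: PC=1 idx=1 pred=T actual=T -> ctr[1]=3
Ev 9: PC=2 idx=2 pred=T actual=N -> ctr[2]=1
Ev 10: PC=2 idx=2 pred=N actual=N -> ctr[2]=0
Ev 11: PC=2 idx=2 pred=N actual=N -> ctr[2]=0

Answer: T T T T T T T T T N N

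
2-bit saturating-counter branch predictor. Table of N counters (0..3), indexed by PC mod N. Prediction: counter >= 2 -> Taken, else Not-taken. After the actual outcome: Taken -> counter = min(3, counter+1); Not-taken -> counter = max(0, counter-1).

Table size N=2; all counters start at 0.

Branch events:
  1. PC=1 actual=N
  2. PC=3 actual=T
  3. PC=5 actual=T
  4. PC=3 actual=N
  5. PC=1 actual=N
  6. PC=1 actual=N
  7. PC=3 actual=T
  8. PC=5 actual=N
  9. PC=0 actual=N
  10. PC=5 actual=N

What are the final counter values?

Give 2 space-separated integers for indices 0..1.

Ev 1: PC=1 idx=1 pred=N actual=N -> ctr[1]=0
Ev 2: PC=3 idx=1 pred=N actual=T -> ctr[1]=1
Ev 3: PC=5 idx=1 pred=N actual=T -> ctr[1]=2
Ev 4: PC=3 idx=1 pred=T actual=N -> ctr[1]=1
Ev 5: PC=1 idx=1 pred=N actual=N -> ctr[1]=0
Ev 6: PC=1 idx=1 pred=N actual=N -> ctr[1]=0
Ev 7: PC=3 idx=1 pred=N actual=T -> ctr[1]=1
Ev 8: PC=5 idx=1 pred=N actual=N -> ctr[1]=0
Ev 9: PC=0 idx=0 pred=N actual=N -> ctr[0]=0
Ev 10: PC=5 idx=1 pred=N actual=N -> ctr[1]=0

Answer: 0 0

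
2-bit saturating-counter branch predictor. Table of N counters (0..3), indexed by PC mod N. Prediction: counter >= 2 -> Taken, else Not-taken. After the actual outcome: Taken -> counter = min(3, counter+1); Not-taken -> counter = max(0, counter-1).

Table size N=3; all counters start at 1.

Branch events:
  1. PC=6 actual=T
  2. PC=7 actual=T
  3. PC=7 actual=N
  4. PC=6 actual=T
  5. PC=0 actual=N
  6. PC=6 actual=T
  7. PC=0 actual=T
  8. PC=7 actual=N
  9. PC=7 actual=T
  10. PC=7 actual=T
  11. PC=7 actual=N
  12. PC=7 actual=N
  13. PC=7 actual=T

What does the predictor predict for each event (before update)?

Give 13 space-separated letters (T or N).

Answer: N N T T T T T N N N T N N

Derivation:
Ev 1: PC=6 idx=0 pred=N actual=T -> ctr[0]=2
Ev 2: PC=7 idx=1 pred=N actual=T -> ctr[1]=2
Ev 3: PC=7 idx=1 pred=T actual=N -> ctr[1]=1
Ev 4: PC=6 idx=0 pred=T actual=T -> ctr[0]=3
Ev 5: PC=0 idx=0 pred=T actual=N -> ctr[0]=2
Ev 6: PC=6 idx=0 pred=T actual=T -> ctr[0]=3
Ev 7: PC=0 idx=0 pred=T actual=T -> ctr[0]=3
Ev 8: PC=7 idx=1 pred=N actual=N -> ctr[1]=0
Ev 9: PC=7 idx=1 pred=N actual=T -> ctr[1]=1
Ev 10: PC=7 idx=1 pred=N actual=T -> ctr[1]=2
Ev 11: PC=7 idx=1 pred=T actual=N -> ctr[1]=1
Ev 12: PC=7 idx=1 pred=N actual=N -> ctr[1]=0
Ev 13: PC=7 idx=1 pred=N actual=T -> ctr[1]=1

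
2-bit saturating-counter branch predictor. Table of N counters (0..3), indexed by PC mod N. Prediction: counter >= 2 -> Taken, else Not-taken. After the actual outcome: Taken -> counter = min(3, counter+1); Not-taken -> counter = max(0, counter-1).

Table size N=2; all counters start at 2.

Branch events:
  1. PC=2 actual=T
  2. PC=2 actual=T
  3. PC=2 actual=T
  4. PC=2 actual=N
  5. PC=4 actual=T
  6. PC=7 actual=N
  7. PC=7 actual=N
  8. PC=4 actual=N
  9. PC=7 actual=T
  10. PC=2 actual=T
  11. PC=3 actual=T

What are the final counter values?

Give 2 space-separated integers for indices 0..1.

Answer: 3 2

Derivation:
Ev 1: PC=2 idx=0 pred=T actual=T -> ctr[0]=3
Ev 2: PC=2 idx=0 pred=T actual=T -> ctr[0]=3
Ev 3: PC=2 idx=0 pred=T actual=T -> ctr[0]=3
Ev 4: PC=2 idx=0 pred=T actual=N -> ctr[0]=2
Ev 5: PC=4 idx=0 pred=T actual=T -> ctr[0]=3
Ev 6: PC=7 idx=1 pred=T actual=N -> ctr[1]=1
Ev 7: PC=7 idx=1 pred=N actual=N -> ctr[1]=0
Ev 8: PC=4 idx=0 pred=T actual=N -> ctr[0]=2
Ev 9: PC=7 idx=1 pred=N actual=T -> ctr[1]=1
Ev 10: PC=2 idx=0 pred=T actual=T -> ctr[0]=3
Ev 11: PC=3 idx=1 pred=N actual=T -> ctr[1]=2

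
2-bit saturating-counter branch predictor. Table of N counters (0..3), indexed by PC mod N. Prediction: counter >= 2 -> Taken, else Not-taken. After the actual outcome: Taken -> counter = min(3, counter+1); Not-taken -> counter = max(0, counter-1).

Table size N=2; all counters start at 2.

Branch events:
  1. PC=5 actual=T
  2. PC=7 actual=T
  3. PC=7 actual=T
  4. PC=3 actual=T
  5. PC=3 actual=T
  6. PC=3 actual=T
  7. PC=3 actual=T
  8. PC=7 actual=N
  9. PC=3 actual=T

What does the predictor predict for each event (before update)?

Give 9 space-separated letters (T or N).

Answer: T T T T T T T T T

Derivation:
Ev 1: PC=5 idx=1 pred=T actual=T -> ctr[1]=3
Ev 2: PC=7 idx=1 pred=T actual=T -> ctr[1]=3
Ev 3: PC=7 idx=1 pred=T actual=T -> ctr[1]=3
Ev 4: PC=3 idx=1 pred=T actual=T -> ctr[1]=3
Ev 5: PC=3 idx=1 pred=T actual=T -> ctr[1]=3
Ev 6: PC=3 idx=1 pred=T actual=T -> ctr[1]=3
Ev 7: PC=3 idx=1 pred=T actual=T -> ctr[1]=3
Ev 8: PC=7 idx=1 pred=T actual=N -> ctr[1]=2
Ev 9: PC=3 idx=1 pred=T actual=T -> ctr[1]=3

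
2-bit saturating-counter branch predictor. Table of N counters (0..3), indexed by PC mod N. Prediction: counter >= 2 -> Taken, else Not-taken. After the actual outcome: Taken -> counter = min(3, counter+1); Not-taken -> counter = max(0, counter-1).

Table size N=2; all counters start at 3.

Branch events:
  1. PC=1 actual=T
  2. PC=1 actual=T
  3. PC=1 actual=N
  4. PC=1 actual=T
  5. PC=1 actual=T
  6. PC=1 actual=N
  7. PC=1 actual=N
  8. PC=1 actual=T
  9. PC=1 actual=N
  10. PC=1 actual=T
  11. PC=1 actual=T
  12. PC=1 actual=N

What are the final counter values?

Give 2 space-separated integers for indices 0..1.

Ev 1: PC=1 idx=1 pred=T actual=T -> ctr[1]=3
Ev 2: PC=1 idx=1 pred=T actual=T -> ctr[1]=3
Ev 3: PC=1 idx=1 pred=T actual=N -> ctr[1]=2
Ev 4: PC=1 idx=1 pred=T actual=T -> ctr[1]=3
Ev 5: PC=1 idx=1 pred=T actual=T -> ctr[1]=3
Ev 6: PC=1 idx=1 pred=T actual=N -> ctr[1]=2
Ev 7: PC=1 idx=1 pred=T actual=N -> ctr[1]=1
Ev 8: PC=1 idx=1 pred=N actual=T -> ctr[1]=2
Ev 9: PC=1 idx=1 pred=T actual=N -> ctr[1]=1
Ev 10: PC=1 idx=1 pred=N actual=T -> ctr[1]=2
Ev 11: PC=1 idx=1 pred=T actual=T -> ctr[1]=3
Ev 12: PC=1 idx=1 pred=T actual=N -> ctr[1]=2

Answer: 3 2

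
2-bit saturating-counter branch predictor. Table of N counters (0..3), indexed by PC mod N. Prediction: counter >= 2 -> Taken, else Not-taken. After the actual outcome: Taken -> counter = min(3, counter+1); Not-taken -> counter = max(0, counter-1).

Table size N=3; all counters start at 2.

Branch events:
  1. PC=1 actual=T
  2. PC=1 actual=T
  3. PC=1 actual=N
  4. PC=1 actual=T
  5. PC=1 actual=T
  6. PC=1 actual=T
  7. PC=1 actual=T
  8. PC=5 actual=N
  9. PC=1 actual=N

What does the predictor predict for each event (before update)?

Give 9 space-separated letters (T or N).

Answer: T T T T T T T T T

Derivation:
Ev 1: PC=1 idx=1 pred=T actual=T -> ctr[1]=3
Ev 2: PC=1 idx=1 pred=T actual=T -> ctr[1]=3
Ev 3: PC=1 idx=1 pred=T actual=N -> ctr[1]=2
Ev 4: PC=1 idx=1 pred=T actual=T -> ctr[1]=3
Ev 5: PC=1 idx=1 pred=T actual=T -> ctr[1]=3
Ev 6: PC=1 idx=1 pred=T actual=T -> ctr[1]=3
Ev 7: PC=1 idx=1 pred=T actual=T -> ctr[1]=3
Ev 8: PC=5 idx=2 pred=T actual=N -> ctr[2]=1
Ev 9: PC=1 idx=1 pred=T actual=N -> ctr[1]=2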